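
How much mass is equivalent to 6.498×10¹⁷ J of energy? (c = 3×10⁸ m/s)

From E = mc², we get m = E/c²
c² = (3×10⁸)² = 9×10¹⁶ m²/s²
m = 6.498×10¹⁷ / 9×10¹⁶ = 7.220 kg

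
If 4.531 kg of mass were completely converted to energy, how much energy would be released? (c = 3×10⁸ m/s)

Using E = mc²:
c² = (3×10⁸)² = 9×10¹⁶ m²/s²
E = 4.531 × 9×10¹⁶ = 4.078×10¹⁷ J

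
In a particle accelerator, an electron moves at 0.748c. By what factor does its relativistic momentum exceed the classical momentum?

p_rel = γmv, p_class = mv
Ratio = γ = 1/√(1 - 0.748²)
= 1/√(0.440496) = 1.507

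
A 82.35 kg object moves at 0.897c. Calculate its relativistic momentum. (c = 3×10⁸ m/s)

γ = 1/√(1 - 0.897²) = 2.262
v = 0.897 × 3×10⁸ = 2.691×10⁸ m/s
p = γmv = 2.262 × 82.35 × 2.691×10⁸ = 5.013×10¹⁰ kg·m/s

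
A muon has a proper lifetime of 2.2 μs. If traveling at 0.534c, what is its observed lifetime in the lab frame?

Proper lifetime τ₀ = 2.2 μs
γ = 1/√(1 - 0.534²) = 1.1828
τ = γτ₀ = 1.1828 × 2.2 μs = 2.602 μs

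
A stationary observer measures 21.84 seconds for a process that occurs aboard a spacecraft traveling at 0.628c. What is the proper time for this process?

Dilated time Δt = 21.84 seconds
γ = 1/√(1 - 0.628²) = 1.285
Δt₀ = Δt/γ = 21.84/1.285 = 17.00 seconds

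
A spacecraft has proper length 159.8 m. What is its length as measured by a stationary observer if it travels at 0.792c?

Proper length L₀ = 159.8 m
γ = 1/√(1 - 0.792²) = 1.638
L = L₀/γ = 159.8/1.638 = 97.56 m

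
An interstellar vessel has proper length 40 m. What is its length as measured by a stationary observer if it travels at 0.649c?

Proper length L₀ = 40 m
γ = 1/√(1 - 0.649²) = 1.3144
L = L₀/γ = 40/1.3144 = 30.43 m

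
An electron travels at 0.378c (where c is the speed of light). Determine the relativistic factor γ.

v/c = 0.378, so (v/c)² = 0.142884
1 - (v/c)² = 0.857116
γ = 1/√(0.857116) = 1.080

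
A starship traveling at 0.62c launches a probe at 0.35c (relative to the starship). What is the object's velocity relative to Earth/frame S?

u = (u' + v)/(1 + u'v/c²)
Numerator: 0.35 + 0.62 = 0.97
Denominator: 1 + 0.217 = 1.217
u = 0.97/1.217 = 0.7970c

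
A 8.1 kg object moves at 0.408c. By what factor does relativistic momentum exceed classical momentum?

p_rel = γmv, p_class = mv
Ratio = γ = 1/√(1 - 0.408²) = 1.095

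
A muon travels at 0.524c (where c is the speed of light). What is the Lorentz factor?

v/c = 0.524, so (v/c)² = 0.274576
1 - (v/c)² = 0.725424
γ = 1/√(0.725424) = 1.174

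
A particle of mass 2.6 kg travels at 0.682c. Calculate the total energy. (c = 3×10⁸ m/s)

γ = 1/√(1 - 0.682²) = 1.36733
mc² = 2.6 × (3×10⁸)² = 2.340×10¹⁷ J
E = γmc² = 1.36733 × 2.340×10¹⁷ = 3.200×10¹⁷ J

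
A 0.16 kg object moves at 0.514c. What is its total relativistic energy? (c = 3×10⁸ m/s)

γ = 1/√(1 - 0.514²) = 1.166
mc² = 0.16 × (3×10⁸)² = 1.440×10¹⁶ J
E = γmc² = 1.166 × 1.440×10¹⁶ = 1.679×10¹⁶ J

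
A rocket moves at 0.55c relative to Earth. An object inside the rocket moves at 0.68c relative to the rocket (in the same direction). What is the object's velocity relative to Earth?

u = (u' + v)/(1 + u'v/c²)
Numerator: 0.68 + 0.55 = 1.23
Denominator: 1 + 0.374 = 1.374
u = 1.23/1.374 = 0.8952c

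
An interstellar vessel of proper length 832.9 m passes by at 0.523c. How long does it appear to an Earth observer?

Proper length L₀ = 832.9 m
γ = 1/√(1 - 0.523²) = 1.1733
L = L₀/γ = 832.9/1.1733 = 709.9 m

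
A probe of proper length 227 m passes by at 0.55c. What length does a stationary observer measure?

Proper length L₀ = 227 m
γ = 1/√(1 - 0.55²) = 1.197
L = L₀/γ = 227/1.197 = 189.6 m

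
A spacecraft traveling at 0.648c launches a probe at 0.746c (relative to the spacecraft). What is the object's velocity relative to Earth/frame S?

u = (u' + v)/(1 + u'v/c²)
Numerator: 0.746 + 0.648 = 1.394
Denominator: 1 + 0.483408 = 1.483408
u = 1.394/1.483408 = 0.9397c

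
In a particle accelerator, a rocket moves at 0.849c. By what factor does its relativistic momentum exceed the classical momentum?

p_rel = γmv, p_class = mv
Ratio = γ = 1/√(1 - 0.849²)
= 1/√(0.279199) = 1.893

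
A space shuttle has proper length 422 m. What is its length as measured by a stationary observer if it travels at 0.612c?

Proper length L₀ = 422 m
γ = 1/√(1 - 0.612²) = 1.26445
L = L₀/γ = 422/1.26445 = 333.7 m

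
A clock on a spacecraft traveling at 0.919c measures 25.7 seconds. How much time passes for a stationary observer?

Proper time Δt₀ = 25.7 seconds
γ = 1/√(1 - 0.919²) = 2.5364
Δt = γΔt₀ = 2.5364 × 25.7 = 65.19 seconds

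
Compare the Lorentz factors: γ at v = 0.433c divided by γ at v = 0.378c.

γ₁ = 1/√(1 - 0.433²) = 1.109
γ₂ = 1/√(1 - 0.378²) = 1.080
γ₁/γ₂ = 1.109/1.080 = 1.027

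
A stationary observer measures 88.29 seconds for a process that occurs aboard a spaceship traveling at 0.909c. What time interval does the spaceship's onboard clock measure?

Dilated time Δt = 88.29 seconds
γ = 1/√(1 - 0.909²) = 2.399
Δt₀ = Δt/γ = 88.29/2.399 = 36.80 seconds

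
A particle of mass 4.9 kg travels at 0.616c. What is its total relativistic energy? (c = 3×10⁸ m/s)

γ = 1/√(1 - 0.616²) = 1.2694
mc² = 4.9 × (3×10⁸)² = 4.410×10¹⁷ J
E = γmc² = 1.2694 × 4.410×10¹⁷ = 5.598×10¹⁷ J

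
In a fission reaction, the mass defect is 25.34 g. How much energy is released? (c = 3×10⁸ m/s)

Convert mass defect: Δm = 25.34 g = 0.02534 kg
E = Δm·c² = 0.02534 × (3×10⁸)²
= 0.02534 × 9×10¹⁶ = 2.281×10¹⁵ J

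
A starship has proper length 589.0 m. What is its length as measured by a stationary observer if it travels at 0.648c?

Proper length L₀ = 589.0 m
γ = 1/√(1 - 0.648²) = 1.313
L = L₀/γ = 589.0/1.313 = 448.6 m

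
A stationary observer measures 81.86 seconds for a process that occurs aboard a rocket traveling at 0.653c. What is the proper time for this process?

Dilated time Δt = 81.86 seconds
γ = 1/√(1 - 0.653²) = 1.3204
Δt₀ = Δt/γ = 81.86/1.3204 = 62.00 seconds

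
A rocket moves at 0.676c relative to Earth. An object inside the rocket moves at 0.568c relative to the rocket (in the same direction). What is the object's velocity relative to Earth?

u = (u' + v)/(1 + u'v/c²)
Numerator: 0.568 + 0.676 = 1.244
Denominator: 1 + 0.383968 = 1.383968
u = 1.244/1.383968 = 0.8989c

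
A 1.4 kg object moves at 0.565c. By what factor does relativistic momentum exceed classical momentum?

p_rel = γmv, p_class = mv
Ratio = γ = 1/√(1 - 0.565²) = 1.212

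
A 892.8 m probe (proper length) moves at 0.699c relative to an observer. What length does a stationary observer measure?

Proper length L₀ = 892.8 m
γ = 1/√(1 - 0.699²) = 1.39836
L = L₀/γ = 892.8/1.39836 = 638.5 m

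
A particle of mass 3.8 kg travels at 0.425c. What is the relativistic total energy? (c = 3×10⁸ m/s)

γ = 1/√(1 - 0.425²) = 1.1047
mc² = 3.8 × (3×10⁸)² = 3.420×10¹⁷ J
E = γmc² = 1.1047 × 3.420×10¹⁷ = 3.778×10¹⁷ J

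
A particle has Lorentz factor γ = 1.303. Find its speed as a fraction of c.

From γ = 1/√(1 - v²/c²):
1/γ² = 1/1.303² = 0.5890
v²/c² = 1 - 0.5890 = 0.4110
v/c = √(0.4110) = 0.6411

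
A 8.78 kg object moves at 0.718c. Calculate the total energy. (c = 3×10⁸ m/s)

γ = 1/√(1 - 0.718²) = 1.4367
mc² = 8.78 × (3×10⁸)² = 7.902×10¹⁷ J
E = γmc² = 1.4367 × 7.902×10¹⁷ = 1.135×10¹⁸ J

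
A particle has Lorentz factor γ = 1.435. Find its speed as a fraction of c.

From γ = 1/√(1 - v²/c²):
1/γ² = 1/1.435² = 0.4856
v²/c² = 1 - 0.4856 = 0.5144
v/c = √(0.5144) = 0.7172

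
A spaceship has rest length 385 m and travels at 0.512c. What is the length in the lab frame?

Proper length L₀ = 385 m
γ = 1/√(1 - 0.512²) = 1.1642
L = L₀/γ = 385/1.1642 = 330.7 m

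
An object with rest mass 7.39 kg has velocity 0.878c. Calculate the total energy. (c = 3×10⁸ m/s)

γ = 1/√(1 - 0.878²) = 2.0892
mc² = 7.39 × (3×10⁸)² = 6.651×10¹⁷ J
E = γmc² = 2.0892 × 6.651×10¹⁷ = 1.390×10¹⁸ J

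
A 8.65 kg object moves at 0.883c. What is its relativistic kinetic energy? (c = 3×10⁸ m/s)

γ = 1/√(1 - 0.883²) = 2.1305
γ - 1 = 1.1305
KE = (γ-1)mc² = 1.1305 × 8.65 × (3×10⁸)² = 8.801×10¹⁷ J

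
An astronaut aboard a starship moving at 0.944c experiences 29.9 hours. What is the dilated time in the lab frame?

Proper time Δt₀ = 29.9 hours
γ = 1/√(1 - 0.944²) = 3.0308
Δt = γΔt₀ = 3.0308 × 29.9 = 90.62 hours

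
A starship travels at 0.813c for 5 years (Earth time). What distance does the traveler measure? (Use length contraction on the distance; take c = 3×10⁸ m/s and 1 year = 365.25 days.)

Earth distance: d = v × t = 0.813c × 5 yr = 3.848×10¹⁶ m
γ = 1.717
d' = d/γ = 3.848×10¹⁶/1.717 = 2.241×10¹⁶ m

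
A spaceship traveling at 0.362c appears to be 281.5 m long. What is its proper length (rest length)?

Contracted length L = 281.5 m
γ = 1/√(1 - 0.362²) = 1.073
L₀ = γL = 1.073 × 281.5 = 302.0 m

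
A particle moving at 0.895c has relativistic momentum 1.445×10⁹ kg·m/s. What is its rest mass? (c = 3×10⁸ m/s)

γ = 1/√(1 - 0.895²) = 2.2418
v = 0.895 × 3×10⁸ = 2.685×10⁸ m/s
m = p/(γv) = 1.445×10⁹/(2.2418 × 2.685×10⁸) = 2.401 kg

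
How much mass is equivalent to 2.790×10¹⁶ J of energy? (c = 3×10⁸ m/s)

From E = mc², we get m = E/c²
c² = (3×10⁸)² = 9×10¹⁶ m²/s²
m = 2.790×10¹⁶ / 9×10¹⁶ = 0.3100 kg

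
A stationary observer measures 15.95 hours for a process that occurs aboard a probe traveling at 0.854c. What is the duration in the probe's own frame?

Dilated time Δt = 15.95 hours
γ = 1/√(1 - 0.854²) = 1.9221
Δt₀ = Δt/γ = 15.95/1.9221 = 8.298 hours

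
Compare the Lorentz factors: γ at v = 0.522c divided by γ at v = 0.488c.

γ₁ = 1/√(1 - 0.522²) = 1.172
γ₂ = 1/√(1 - 0.488²) = 1.146
γ₁/γ₂ = 1.172/1.146 = 1.023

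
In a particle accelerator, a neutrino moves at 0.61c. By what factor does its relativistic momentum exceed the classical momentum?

p_rel = γmv, p_class = mv
Ratio = γ = 1/√(1 - 0.61²)
= 1/√(0.6279) = 1.262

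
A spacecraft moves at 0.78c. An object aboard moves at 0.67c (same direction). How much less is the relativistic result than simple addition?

Classical: u' + v = 0.67 + 0.78 = 1.45c
Relativistic: u = (0.67 + 0.78)/(1 + 0.5226) = 1.45/1.5226 = 0.9523c
Difference: 1.45 - 0.9523 = 0.4977c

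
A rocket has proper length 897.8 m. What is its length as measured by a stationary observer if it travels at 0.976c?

Proper length L₀ = 897.8 m
γ = 1/√(1 - 0.976²) = 4.592
L = L₀/γ = 897.8/4.592 = 195.5 m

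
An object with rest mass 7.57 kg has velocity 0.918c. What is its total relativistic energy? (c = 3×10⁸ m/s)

γ = 1/√(1 - 0.918²) = 2.522
mc² = 7.57 × (3×10⁸)² = 6.813×10¹⁷ J
E = γmc² = 2.522 × 6.813×10¹⁷ = 1.718×10¹⁸ J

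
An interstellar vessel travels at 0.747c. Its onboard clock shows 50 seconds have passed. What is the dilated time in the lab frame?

Proper time Δt₀ = 50 seconds
γ = 1/√(1 - 0.747²) = 1.5042
Δt = γΔt₀ = 1.5042 × 50 = 75.21 seconds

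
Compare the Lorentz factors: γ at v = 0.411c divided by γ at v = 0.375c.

γ₁ = 1/√(1 - 0.411²) = 1.097
γ₂ = 1/√(1 - 0.375²) = 1.079
γ₁/γ₂ = 1.097/1.079 = 1.017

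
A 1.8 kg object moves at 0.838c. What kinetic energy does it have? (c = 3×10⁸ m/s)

γ = 1/√(1 - 0.838²) = 1.8326
γ - 1 = 0.8326
KE = (γ-1)mc² = 0.8326 × 1.8 × (3×10⁸)² = 1.349×10¹⁷ J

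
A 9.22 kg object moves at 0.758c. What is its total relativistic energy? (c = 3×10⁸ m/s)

γ = 1/√(1 - 0.758²) = 1.533
mc² = 9.22 × (3×10⁸)² = 8.298×10¹⁷ J
E = γmc² = 1.533 × 8.298×10¹⁷ = 1.272×10¹⁸ J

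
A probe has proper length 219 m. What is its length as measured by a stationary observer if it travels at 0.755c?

Proper length L₀ = 219 m
γ = 1/√(1 - 0.755²) = 1.525
L = L₀/γ = 219/1.525 = 143.6 m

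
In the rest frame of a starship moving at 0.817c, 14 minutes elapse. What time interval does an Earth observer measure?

Proper time Δt₀ = 14 minutes
γ = 1/√(1 - 0.817²) = 1.734
Δt = γΔt₀ = 1.734 × 14 = 24.28 minutes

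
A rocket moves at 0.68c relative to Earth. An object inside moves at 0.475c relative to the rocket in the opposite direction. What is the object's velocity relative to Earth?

Object's velocity in rocket frame is u' = -0.475c
u = (u' + v)/(1 + u'v/c²) = (v - 0.475)/(1 - 0.475·v/c²)
Numerator: 0.68 - 0.475 = 0.205
Denominator: 1 - 0.323 = 0.677
u = 0.205/0.677 = 0.3028c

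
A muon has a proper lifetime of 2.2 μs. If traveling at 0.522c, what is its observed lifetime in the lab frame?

Proper lifetime τ₀ = 2.2 μs
γ = 1/√(1 - 0.522²) = 1.1724
τ = γτ₀ = 1.1724 × 2.2 μs = 2.579 μs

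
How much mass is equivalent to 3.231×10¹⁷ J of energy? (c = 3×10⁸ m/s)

From E = mc², we get m = E/c²
c² = (3×10⁸)² = 9×10¹⁶ m²/s²
m = 3.231×10¹⁷ / 9×10¹⁶ = 3.590 kg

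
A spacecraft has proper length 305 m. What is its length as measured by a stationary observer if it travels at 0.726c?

Proper length L₀ = 305 m
γ = 1/√(1 - 0.726²) = 1.45413
L = L₀/γ = 305/1.45413 = 209.7 m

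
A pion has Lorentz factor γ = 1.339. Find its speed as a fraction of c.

From γ = 1/√(1 - v²/c²):
1/γ² = 1/1.339² = 0.55775
v²/c² = 1 - 0.55775 = 0.44225
v/c = √(0.44225) = 0.6650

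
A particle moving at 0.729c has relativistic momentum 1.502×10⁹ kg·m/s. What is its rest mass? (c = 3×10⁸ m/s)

γ = 1/√(1 - 0.729²) = 1.461
v = 0.729 × 3×10⁸ = 2.187×10⁸ m/s
m = p/(γv) = 1.502×10⁹/(1.461 × 2.187×10⁸) = 4.701 kg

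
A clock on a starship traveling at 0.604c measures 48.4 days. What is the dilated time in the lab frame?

Proper time Δt₀ = 48.4 days
γ = 1/√(1 - 0.604²) = 1.2547
Δt = γΔt₀ = 1.2547 × 48.4 = 60.73 days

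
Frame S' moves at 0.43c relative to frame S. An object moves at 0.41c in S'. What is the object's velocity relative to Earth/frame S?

u = (u' + v)/(1 + u'v/c²)
Numerator: 0.41 + 0.43 = 0.84
Denominator: 1 + 0.1763 = 1.1763
u = 0.84/1.1763 = 0.7141c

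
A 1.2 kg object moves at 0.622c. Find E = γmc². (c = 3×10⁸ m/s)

γ = 1/√(1 - 0.622²) = 1.277
mc² = 1.2 × (3×10⁸)² = 1.080×10¹⁷ J
E = γmc² = 1.277 × 1.080×10¹⁷ = 1.379×10¹⁷ J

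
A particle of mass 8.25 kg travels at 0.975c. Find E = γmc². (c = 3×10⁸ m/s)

γ = 1/√(1 - 0.975²) = 4.5004
mc² = 8.25 × (3×10⁸)² = 7.425×10¹⁷ J
E = γmc² = 4.5004 × 7.425×10¹⁷ = 3.342×10¹⁸ J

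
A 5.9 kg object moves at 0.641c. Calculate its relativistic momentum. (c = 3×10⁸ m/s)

γ = 1/√(1 - 0.641²) = 1.303
v = 0.641 × 3×10⁸ = 1.923×10⁸ m/s
p = γmv = 1.303 × 5.9 × 1.923×10⁸ = 1.478×10⁹ kg·m/s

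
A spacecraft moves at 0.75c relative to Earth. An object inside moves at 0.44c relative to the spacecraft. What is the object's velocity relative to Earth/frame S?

u = (u' + v)/(1 + u'v/c²)
Numerator: 0.44 + 0.75 = 1.19
Denominator: 1 + 0.33 = 1.33
u = 1.19/1.33 = 0.8947c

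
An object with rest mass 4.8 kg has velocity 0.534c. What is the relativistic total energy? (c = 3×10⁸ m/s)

γ = 1/√(1 - 0.534²) = 1.18275
mc² = 4.8 × (3×10⁸)² = 4.320×10¹⁷ J
E = γmc² = 1.18275 × 4.320×10¹⁷ = 5.109×10¹⁷ J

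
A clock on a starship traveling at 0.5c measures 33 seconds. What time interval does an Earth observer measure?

Proper time Δt₀ = 33 seconds
γ = 1/√(1 - 0.5²) = 1.1547
Δt = γΔt₀ = 1.1547 × 33 = 38.11 seconds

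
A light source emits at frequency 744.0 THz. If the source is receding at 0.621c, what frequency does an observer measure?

β = v/c = 0.621
(1-β)/(1+β) = 0.379/1.621 = 0.23381
Doppler factor = √(0.23381) = 0.48354
f_obs = 744.0 × 0.48354 = 359.8 THz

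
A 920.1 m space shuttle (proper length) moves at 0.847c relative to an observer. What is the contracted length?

Proper length L₀ = 920.1 m
γ = 1/√(1 - 0.847²) = 1.8811
L = L₀/γ = 920.1/1.8811 = 489.1 m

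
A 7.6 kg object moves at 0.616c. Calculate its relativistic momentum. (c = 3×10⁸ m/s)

γ = 1/√(1 - 0.616²) = 1.2694
v = 0.616 × 3×10⁸ = 1.848×10⁸ m/s
p = γmv = 1.2694 × 7.6 × 1.848×10⁸ = 1.783×10⁹ kg·m/s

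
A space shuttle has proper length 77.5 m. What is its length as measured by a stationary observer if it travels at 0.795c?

Proper length L₀ = 77.5 m
γ = 1/√(1 - 0.795²) = 1.6485
L = L₀/γ = 77.5/1.6485 = 47.01 m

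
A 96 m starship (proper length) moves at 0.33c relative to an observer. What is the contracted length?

Proper length L₀ = 96 m
γ = 1/√(1 - 0.33²) = 1.05934
L = L₀/γ = 96/1.05934 = 90.62 m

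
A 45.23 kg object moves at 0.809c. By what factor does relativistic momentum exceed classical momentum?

p_rel = γmv, p_class = mv
Ratio = γ = 1/√(1 - 0.809²) = 1.701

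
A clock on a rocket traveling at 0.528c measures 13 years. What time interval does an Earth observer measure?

Proper time Δt₀ = 13 years
γ = 1/√(1 - 0.528²) = 1.178
Δt = γΔt₀ = 1.178 × 13 = 15.31 years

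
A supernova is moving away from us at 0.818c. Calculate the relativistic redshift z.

β = 0.818
(1+β)/(1-β) = 1.818/0.182 = 9.989
√(9.989) = 3.161
z = 3.161 - 1 = 2.161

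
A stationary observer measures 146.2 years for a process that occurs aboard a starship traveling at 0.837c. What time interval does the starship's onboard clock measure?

Dilated time Δt = 146.2 years
γ = 1/√(1 - 0.837²) = 1.8275
Δt₀ = Δt/γ = 146.2/1.8275 = 80.00 years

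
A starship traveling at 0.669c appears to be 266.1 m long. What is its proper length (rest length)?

Contracted length L = 266.1 m
γ = 1/√(1 - 0.669²) = 1.3454
L₀ = γL = 1.3454 × 266.1 = 358.0 m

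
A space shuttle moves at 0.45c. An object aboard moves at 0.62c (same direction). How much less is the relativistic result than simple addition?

Classical: u' + v = 0.62 + 0.45 = 1.07c
Relativistic: u = (0.62 + 0.45)/(1 + 0.279) = 1.07/1.279 = 0.8366c
Difference: 1.07 - 0.8366 = 0.2334c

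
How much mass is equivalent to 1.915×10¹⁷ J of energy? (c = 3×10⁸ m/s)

From E = mc², we get m = E/c²
c² = (3×10⁸)² = 9×10¹⁶ m²/s²
m = 1.915×10¹⁷ / 9×10¹⁶ = 2.128 kg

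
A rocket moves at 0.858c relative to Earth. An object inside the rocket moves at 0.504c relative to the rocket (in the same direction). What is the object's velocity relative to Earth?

u = (u' + v)/(1 + u'v/c²)
Numerator: 0.504 + 0.858 = 1.362
Denominator: 1 + 0.432432 = 1.432432
u = 1.362/1.432432 = 0.9508c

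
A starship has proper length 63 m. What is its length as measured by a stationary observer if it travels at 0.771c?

Proper length L₀ = 63 m
γ = 1/√(1 - 0.771²) = 1.5703
L = L₀/γ = 63/1.5703 = 40.12 m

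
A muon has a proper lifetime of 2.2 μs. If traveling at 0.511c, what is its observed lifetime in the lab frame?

Proper lifetime τ₀ = 2.2 μs
γ = 1/√(1 - 0.511²) = 1.163
τ = γτ₀ = 1.163 × 2.2 μs = 2.559 μs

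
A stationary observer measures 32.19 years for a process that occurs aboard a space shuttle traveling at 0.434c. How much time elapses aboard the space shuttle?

Dilated time Δt = 32.19 years
γ = 1/√(1 - 0.434²) = 1.110
Δt₀ = Δt/γ = 32.19/1.110 = 29.00 years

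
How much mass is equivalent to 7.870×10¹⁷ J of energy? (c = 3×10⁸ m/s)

From E = mc², we get m = E/c²
c² = (3×10⁸)² = 9×10¹⁶ m²/s²
m = 7.870×10¹⁷ / 9×10¹⁶ = 8.744 kg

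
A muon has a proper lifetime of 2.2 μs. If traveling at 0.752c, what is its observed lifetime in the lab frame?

Proper lifetime τ₀ = 2.2 μs
γ = 1/√(1 - 0.752²) = 1.5171
τ = γτ₀ = 1.5171 × 2.2 μs = 3.338 μs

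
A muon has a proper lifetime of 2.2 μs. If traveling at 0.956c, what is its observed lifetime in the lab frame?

Proper lifetime τ₀ = 2.2 μs
γ = 1/√(1 - 0.956²) = 3.4087
τ = γτ₀ = 3.4087 × 2.2 μs = 7.499 μs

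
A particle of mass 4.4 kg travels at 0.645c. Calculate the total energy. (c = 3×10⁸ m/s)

γ = 1/√(1 - 0.645²) = 1.3086
mc² = 4.4 × (3×10⁸)² = 3.960×10¹⁷ J
E = γmc² = 1.3086 × 3.960×10¹⁷ = 5.182×10¹⁷ J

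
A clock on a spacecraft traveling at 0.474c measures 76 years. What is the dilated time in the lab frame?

Proper time Δt₀ = 76 years
γ = 1/√(1 - 0.474²) = 1.1357
Δt = γΔt₀ = 1.1357 × 76 = 86.31 years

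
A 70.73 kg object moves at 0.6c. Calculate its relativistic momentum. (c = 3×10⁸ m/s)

γ = 1/√(1 - 0.6²) = 1.250
v = 0.6 × 3×10⁸ = 1.800×10⁸ m/s
p = γmv = 1.250 × 70.73 × 1.800×10⁸ = 1.591×10¹⁰ kg·m/s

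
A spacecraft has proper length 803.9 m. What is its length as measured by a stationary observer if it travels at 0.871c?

Proper length L₀ = 803.9 m
γ = 1/√(1 - 0.871²) = 2.0355
L = L₀/γ = 803.9/2.0355 = 394.9 m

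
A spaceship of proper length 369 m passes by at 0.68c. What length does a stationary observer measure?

Proper length L₀ = 369 m
γ = 1/√(1 - 0.68²) = 1.36386
L = L₀/γ = 369/1.36386 = 270.6 m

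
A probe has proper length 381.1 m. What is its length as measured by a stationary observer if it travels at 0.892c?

Proper length L₀ = 381.1 m
γ = 1/√(1 - 0.892²) = 2.212
L = L₀/γ = 381.1/2.212 = 172.3 m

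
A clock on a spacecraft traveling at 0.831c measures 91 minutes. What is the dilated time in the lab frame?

Proper time Δt₀ = 91 minutes
γ = 1/√(1 - 0.831²) = 1.798
Δt = γΔt₀ = 1.798 × 91 = 163.6 minutes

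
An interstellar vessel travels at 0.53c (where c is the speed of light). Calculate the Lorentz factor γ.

v/c = 0.53, so (v/c)² = 0.2809
1 - (v/c)² = 0.7191
γ = 1/√(0.7191) = 1.179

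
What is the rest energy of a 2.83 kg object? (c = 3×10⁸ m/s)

c² = (3×10⁸)² = 9.000×10¹⁶ m²/s²
E₀ = mc² = 2.83 × 9.000×10¹⁶ = 2.547×10¹⁷ J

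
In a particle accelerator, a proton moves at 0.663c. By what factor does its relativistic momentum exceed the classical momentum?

p_rel = γmv, p_class = mv
Ratio = γ = 1/√(1 - 0.663²)
= 1/√(0.560431) = 1.336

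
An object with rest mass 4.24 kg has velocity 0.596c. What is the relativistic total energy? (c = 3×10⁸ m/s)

γ = 1/√(1 - 0.596²) = 1.2454
mc² = 4.24 × (3×10⁸)² = 3.816×10¹⁷ J
E = γmc² = 1.2454 × 3.816×10¹⁷ = 4.752×10¹⁷ J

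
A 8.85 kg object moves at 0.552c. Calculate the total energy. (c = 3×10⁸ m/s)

γ = 1/√(1 - 0.552²) = 1.1993
mc² = 8.85 × (3×10⁸)² = 7.965×10¹⁷ J
E = γmc² = 1.1993 × 7.965×10¹⁷ = 9.552×10¹⁷ J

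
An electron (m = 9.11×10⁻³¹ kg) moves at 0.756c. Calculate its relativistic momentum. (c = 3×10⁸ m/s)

γ = 1/√(1 - 0.756²) = 1.5277
v = 0.756 × 3×10⁸ = 2.268×10⁸ m/s
p = γmv = 1.5277 × 9.11×10⁻³¹ × 2.268×10⁸ = 3.156×10⁻²² kg·m/s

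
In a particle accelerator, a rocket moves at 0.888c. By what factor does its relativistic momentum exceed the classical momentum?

p_rel = γmv, p_class = mv
Ratio = γ = 1/√(1 - 0.888²)
= 1/√(0.211456) = 2.175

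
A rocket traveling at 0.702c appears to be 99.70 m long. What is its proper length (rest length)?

Contracted length L = 99.70 m
γ = 1/√(1 - 0.702²) = 1.404
L₀ = γL = 1.404 × 99.70 = 140.0 m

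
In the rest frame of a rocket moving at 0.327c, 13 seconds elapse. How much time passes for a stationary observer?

Proper time Δt₀ = 13 seconds
γ = 1/√(1 - 0.327²) = 1.0582
Δt = γΔt₀ = 1.0582 × 13 = 13.76 seconds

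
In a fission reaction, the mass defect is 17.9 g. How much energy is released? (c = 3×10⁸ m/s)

Convert mass defect: Δm = 17.9 g = 0.0179 kg
E = Δm·c² = 0.0179 × (3×10⁸)²
= 0.0179 × 9×10¹⁶ = 1.611×10¹⁵ J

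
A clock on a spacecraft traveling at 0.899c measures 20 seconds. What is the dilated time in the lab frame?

Proper time Δt₀ = 20 seconds
γ = 1/√(1 - 0.899²) = 2.2834
Δt = γΔt₀ = 2.2834 × 20 = 45.67 seconds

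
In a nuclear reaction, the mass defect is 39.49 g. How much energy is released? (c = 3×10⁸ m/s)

Convert mass defect: Δm = 39.49 g = 0.03949 kg
E = Δm·c² = 0.03949 × (3×10⁸)²
= 0.03949 × 9×10¹⁶ = 3.554×10¹⁵ J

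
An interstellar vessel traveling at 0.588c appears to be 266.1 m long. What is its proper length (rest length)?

Contracted length L = 266.1 m
γ = 1/√(1 - 0.588²) = 1.2363
L₀ = γL = 1.2363 × 266.1 = 329.0 m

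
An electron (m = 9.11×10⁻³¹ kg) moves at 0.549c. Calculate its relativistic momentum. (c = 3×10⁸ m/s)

γ = 1/√(1 - 0.549²) = 1.1964
v = 0.549 × 3×10⁸ = 1.647×10⁸ m/s
p = γmv = 1.1964 × 9.11×10⁻³¹ × 1.647×10⁸ = 1.795×10⁻²² kg·m/s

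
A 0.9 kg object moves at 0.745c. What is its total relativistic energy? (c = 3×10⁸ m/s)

γ = 1/√(1 - 0.745²) = 1.499
mc² = 0.9 × (3×10⁸)² = 8.100×10¹⁶ J
E = γmc² = 1.499 × 8.100×10¹⁶ = 1.214×10¹⁷ J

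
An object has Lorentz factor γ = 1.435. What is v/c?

From γ = 1/√(1 - v²/c²):
1/γ² = 1/1.435² = 0.4856
v²/c² = 1 - 0.4856 = 0.5144
v/c = √(0.5144) = 0.7172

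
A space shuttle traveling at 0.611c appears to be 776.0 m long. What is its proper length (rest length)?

Contracted length L = 776.0 m
γ = 1/√(1 - 0.611²) = 1.26322
L₀ = γL = 1.26322 × 776.0 = 980.3 m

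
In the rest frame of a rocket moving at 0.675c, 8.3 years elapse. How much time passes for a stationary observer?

Proper time Δt₀ = 8.3 years
γ = 1/√(1 - 0.675²) = 1.355
Δt = γΔt₀ = 1.355 × 8.3 = 11.25 years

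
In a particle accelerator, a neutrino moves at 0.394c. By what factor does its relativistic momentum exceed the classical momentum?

p_rel = γmv, p_class = mv
Ratio = γ = 1/√(1 - 0.394²)
= 1/√(0.844764) = 1.088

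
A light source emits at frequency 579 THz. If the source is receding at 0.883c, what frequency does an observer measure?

β = v/c = 0.883
(1-β)/(1+β) = 0.117/1.883 = 0.06213
Doppler factor = √(0.06213) = 0.2493
f_obs = 579 × 0.2493 = 144.3 THz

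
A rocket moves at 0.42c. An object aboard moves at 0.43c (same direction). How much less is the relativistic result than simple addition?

Classical: u' + v = 0.43 + 0.42 = 0.85c
Relativistic: u = (0.43 + 0.42)/(1 + 0.1806) = 0.85/1.1806 = 0.7200c
Difference: 0.85 - 0.7200 = 0.1300c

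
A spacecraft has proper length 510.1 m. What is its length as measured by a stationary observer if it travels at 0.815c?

Proper length L₀ = 510.1 m
γ = 1/√(1 - 0.815²) = 1.7257
L = L₀/γ = 510.1/1.7257 = 295.6 m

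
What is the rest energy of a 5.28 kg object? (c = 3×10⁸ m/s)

c² = (3×10⁸)² = 9.000×10¹⁶ m²/s²
E₀ = mc² = 5.28 × 9.000×10¹⁶ = 4.752×10¹⁷ J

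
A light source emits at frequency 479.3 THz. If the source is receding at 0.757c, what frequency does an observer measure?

β = v/c = 0.757
(1-β)/(1+β) = 0.243/1.757 = 0.1383
Doppler factor = √(0.1383) = 0.37189
f_obs = 479.3 × 0.37189 = 178.2 THz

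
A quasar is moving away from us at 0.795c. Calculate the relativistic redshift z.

β = 0.795
(1+β)/(1-β) = 1.795/0.205 = 8.756
√(8.756) = 2.959
z = 2.959 - 1 = 1.959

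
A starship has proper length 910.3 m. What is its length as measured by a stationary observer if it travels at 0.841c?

Proper length L₀ = 910.3 m
γ = 1/√(1 - 0.841²) = 1.8483
L = L₀/γ = 910.3/1.8483 = 492.5 m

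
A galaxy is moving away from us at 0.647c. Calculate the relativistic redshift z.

β = 0.647
(1+β)/(1-β) = 1.647/0.353 = 4.666
√(4.666) = 2.160
z = 2.160 - 1 = 1.160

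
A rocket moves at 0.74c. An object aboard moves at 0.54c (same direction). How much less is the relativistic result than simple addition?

Classical: u' + v = 0.54 + 0.74 = 1.28c
Relativistic: u = (0.54 + 0.74)/(1 + 0.3996) = 1.28/1.3996 = 0.9145c
Difference: 1.28 - 0.9145 = 0.3655c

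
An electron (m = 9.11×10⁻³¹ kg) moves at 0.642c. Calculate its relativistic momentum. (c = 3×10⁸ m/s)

γ = 1/√(1 - 0.642²) = 1.304
v = 0.642 × 3×10⁸ = 1.926×10⁸ m/s
p = γmv = 1.304 × 9.11×10⁻³¹ × 1.926×10⁸ = 2.288×10⁻²² kg·m/s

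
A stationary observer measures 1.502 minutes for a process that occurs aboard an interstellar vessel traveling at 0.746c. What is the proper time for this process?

Dilated time Δt = 1.502 minutes
γ = 1/√(1 - 0.746²) = 1.502
Δt₀ = Δt/γ = 1.502/1.502 = 1.000 minutes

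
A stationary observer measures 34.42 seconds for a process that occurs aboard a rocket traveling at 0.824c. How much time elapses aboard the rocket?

Dilated time Δt = 34.42 seconds
γ = 1/√(1 - 0.824²) = 1.765
Δt₀ = Δt/γ = 34.42/1.765 = 19.50 seconds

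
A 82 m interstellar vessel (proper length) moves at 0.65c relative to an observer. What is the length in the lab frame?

Proper length L₀ = 82 m
γ = 1/√(1 - 0.65²) = 1.316
L = L₀/γ = 82/1.316 = 62.31 m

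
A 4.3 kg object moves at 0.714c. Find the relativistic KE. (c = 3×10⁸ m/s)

γ = 1/√(1 - 0.714²) = 1.42827
γ - 1 = 0.42827
KE = (γ-1)mc² = 0.42827 × 4.3 × (3×10⁸)² = 1.657×10¹⁷ J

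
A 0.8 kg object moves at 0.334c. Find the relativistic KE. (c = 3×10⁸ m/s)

γ = 1/√(1 - 0.334²) = 1.06093
γ - 1 = 0.06093
KE = (γ-1)mc² = 0.06093 × 0.8 × (3×10⁸)² = 4.387×10¹⁵ J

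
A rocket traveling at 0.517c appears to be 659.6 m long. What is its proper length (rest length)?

Contracted length L = 659.6 m
γ = 1/√(1 - 0.517²) = 1.16824
L₀ = γL = 1.16824 × 659.6 = 770.6 m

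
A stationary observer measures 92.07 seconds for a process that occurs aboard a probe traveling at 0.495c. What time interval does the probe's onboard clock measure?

Dilated time Δt = 92.07 seconds
γ = 1/√(1 - 0.495²) = 1.1509
Δt₀ = Δt/γ = 92.07/1.1509 = 80.00 seconds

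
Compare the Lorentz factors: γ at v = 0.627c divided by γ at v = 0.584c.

γ₁ = 1/√(1 - 0.627²) = 1.284
γ₂ = 1/√(1 - 0.584²) = 1.232
γ₁/γ₂ = 1.284/1.232 = 1.042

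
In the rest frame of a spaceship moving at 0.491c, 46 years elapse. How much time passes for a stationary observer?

Proper time Δt₀ = 46 years
γ = 1/√(1 - 0.491²) = 1.1479
Δt = γΔt₀ = 1.1479 × 46 = 52.80 years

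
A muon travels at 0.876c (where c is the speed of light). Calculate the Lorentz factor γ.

v/c = 0.876, so (v/c)² = 0.767376
1 - (v/c)² = 0.232624
γ = 1/√(0.232624) = 2.073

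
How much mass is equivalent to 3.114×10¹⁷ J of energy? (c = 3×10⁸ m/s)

From E = mc², we get m = E/c²
c² = (3×10⁸)² = 9×10¹⁶ m²/s²
m = 3.114×10¹⁷ / 9×10¹⁶ = 3.460 kg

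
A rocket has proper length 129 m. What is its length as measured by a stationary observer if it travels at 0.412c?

Proper length L₀ = 129 m
γ = 1/√(1 - 0.412²) = 1.0975
L = L₀/γ = 129/1.0975 = 117.5 m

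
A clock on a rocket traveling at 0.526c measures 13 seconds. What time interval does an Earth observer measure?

Proper time Δt₀ = 13 seconds
γ = 1/√(1 - 0.526²) = 1.176
Δt = γΔt₀ = 1.176 × 13 = 15.29 seconds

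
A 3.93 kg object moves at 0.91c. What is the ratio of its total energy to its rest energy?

E = γmc², E₀ = mc²
E/E₀ = γ = 1/√(1 - 0.91²) = 2.412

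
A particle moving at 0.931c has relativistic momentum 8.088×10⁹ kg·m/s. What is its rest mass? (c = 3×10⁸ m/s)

γ = 1/√(1 - 0.931²) = 2.740
v = 0.931 × 3×10⁸ = 2.793×10⁸ m/s
m = p/(γv) = 8.088×10⁹/(2.740 × 2.793×10⁸) = 10.57 kg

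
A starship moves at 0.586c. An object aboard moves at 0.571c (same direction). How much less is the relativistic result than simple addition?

Classical: u' + v = 0.571 + 0.586 = 1.157c
Relativistic: u = (0.571 + 0.586)/(1 + 0.334606) = 1.157/1.334606 = 0.8669c
Difference: 1.157 - 0.8669 = 0.2901c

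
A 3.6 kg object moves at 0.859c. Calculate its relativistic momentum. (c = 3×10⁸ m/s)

γ = 1/√(1 - 0.859²) = 1.953
v = 0.859 × 3×10⁸ = 2.577×10⁸ m/s
p = γmv = 1.953 × 3.6 × 2.577×10⁸ = 1.812×10⁹ kg·m/s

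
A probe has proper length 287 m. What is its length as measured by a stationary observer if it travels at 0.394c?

Proper length L₀ = 287 m
γ = 1/√(1 - 0.394²) = 1.088
L = L₀/γ = 287/1.088 = 263.8 m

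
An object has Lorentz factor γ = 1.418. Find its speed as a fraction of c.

From γ = 1/√(1 - v²/c²):
1/γ² = 1/1.418² = 0.4973
v²/c² = 1 - 0.4973 = 0.5027
v/c = √(0.5027) = 0.7090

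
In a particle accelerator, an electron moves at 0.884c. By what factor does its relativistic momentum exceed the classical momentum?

p_rel = γmv, p_class = mv
Ratio = γ = 1/√(1 - 0.884²)
= 1/√(0.218544) = 2.139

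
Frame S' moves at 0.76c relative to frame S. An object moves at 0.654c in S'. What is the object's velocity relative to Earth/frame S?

u = (u' + v)/(1 + u'v/c²)
Numerator: 0.654 + 0.76 = 1.414
Denominator: 1 + 0.49704 = 1.49704
u = 1.414/1.49704 = 0.9445c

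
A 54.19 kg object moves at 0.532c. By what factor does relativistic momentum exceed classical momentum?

p_rel = γmv, p_class = mv
Ratio = γ = 1/√(1 - 0.532²) = 1.181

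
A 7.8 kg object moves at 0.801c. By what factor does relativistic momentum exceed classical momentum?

p_rel = γmv, p_class = mv
Ratio = γ = 1/√(1 - 0.801²) = 1.670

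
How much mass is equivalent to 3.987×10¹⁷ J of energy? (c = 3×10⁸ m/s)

From E = mc², we get m = E/c²
c² = (3×10⁸)² = 9×10¹⁶ m²/s²
m = 3.987×10¹⁷ / 9×10¹⁶ = 4.430 kg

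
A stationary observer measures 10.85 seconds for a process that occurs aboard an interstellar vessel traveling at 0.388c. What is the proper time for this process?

Dilated time Δt = 10.85 seconds
γ = 1/√(1 - 0.388²) = 1.085
Δt₀ = Δt/γ = 10.85/1.085 = 10.00 seconds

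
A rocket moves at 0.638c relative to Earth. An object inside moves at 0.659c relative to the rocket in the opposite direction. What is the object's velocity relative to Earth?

Object's velocity in rocket frame is u' = -0.659c
u = (u' + v)/(1 + u'v/c²) = (v - 0.659)/(1 - 0.659·v/c²)
Numerator: 0.638 - 0.659 = -0.021
Denominator: 1 - 0.420442 = 0.579558
u = -0.021/0.579558 = -0.03623c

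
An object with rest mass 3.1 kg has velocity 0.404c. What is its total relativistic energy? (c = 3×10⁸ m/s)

γ = 1/√(1 - 0.404²) = 1.0932
mc² = 3.1 × (3×10⁸)² = 2.790×10¹⁷ J
E = γmc² = 1.0932 × 2.790×10¹⁷ = 3.050×10¹⁷ J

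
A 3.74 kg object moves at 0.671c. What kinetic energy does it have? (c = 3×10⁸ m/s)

γ = 1/√(1 - 0.671²) = 1.3487
γ - 1 = 0.3487
KE = (γ-1)mc² = 0.3487 × 3.74 × (3×10⁸)² = 1.174×10¹⁷ J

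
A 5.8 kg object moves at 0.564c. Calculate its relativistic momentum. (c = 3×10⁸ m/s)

γ = 1/√(1 - 0.564²) = 1.211
v = 0.564 × 3×10⁸ = 1.692×10⁸ m/s
p = γmv = 1.211 × 5.8 × 1.692×10⁸ = 1.188×10⁹ kg·m/s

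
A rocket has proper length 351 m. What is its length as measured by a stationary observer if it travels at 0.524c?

Proper length L₀ = 351 m
γ = 1/√(1 - 0.524²) = 1.174
L = L₀/γ = 351/1.174 = 299.0 m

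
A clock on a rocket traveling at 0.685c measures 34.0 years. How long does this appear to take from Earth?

Proper time Δt₀ = 34.0 years
γ = 1/√(1 - 0.685²) = 1.3726
Δt = γΔt₀ = 1.3726 × 34.0 = 46.67 years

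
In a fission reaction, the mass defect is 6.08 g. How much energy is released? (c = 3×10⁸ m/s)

Convert mass defect: Δm = 6.08 g = 0.00608 kg
E = Δm·c² = 0.00608 × (3×10⁸)²
= 0.00608 × 9×10¹⁶ = 5.472×10¹⁴ J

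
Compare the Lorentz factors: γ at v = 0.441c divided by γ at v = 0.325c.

γ₁ = 1/√(1 - 0.441²) = 1.114
γ₂ = 1/√(1 - 0.325²) = 1.057
γ₁/γ₂ = 1.114/1.057 = 1.054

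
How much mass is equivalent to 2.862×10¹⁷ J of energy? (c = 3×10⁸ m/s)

From E = mc², we get m = E/c²
c² = (3×10⁸)² = 9×10¹⁶ m²/s²
m = 2.862×10¹⁷ / 9×10¹⁶ = 3.180 kg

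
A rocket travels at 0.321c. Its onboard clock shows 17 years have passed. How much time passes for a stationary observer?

Proper time Δt₀ = 17 years
γ = 1/√(1 - 0.321²) = 1.056
Δt = γΔt₀ = 1.056 × 17 = 17.95 years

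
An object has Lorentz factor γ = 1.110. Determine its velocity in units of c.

From γ = 1/√(1 - v²/c²):
1/γ² = 1/1.110² = 0.81162
v²/c² = 1 - 0.81162 = 0.18838
v/c = √(0.18838) = 0.4340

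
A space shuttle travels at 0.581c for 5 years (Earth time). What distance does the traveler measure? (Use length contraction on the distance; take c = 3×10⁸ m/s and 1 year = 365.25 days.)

Earth distance: d = v × t = 0.581c × 5 yr = 2.750×10¹⁶ m
γ = 1.229
d' = d/γ = 2.750×10¹⁶/1.229 = 2.238×10¹⁶ m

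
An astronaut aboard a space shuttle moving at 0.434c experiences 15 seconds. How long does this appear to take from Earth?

Proper time Δt₀ = 15 seconds
γ = 1/√(1 - 0.434²) = 1.110
Δt = γΔt₀ = 1.110 × 15 = 16.65 seconds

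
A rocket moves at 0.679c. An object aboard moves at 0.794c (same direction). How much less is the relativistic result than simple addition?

Classical: u' + v = 0.794 + 0.679 = 1.473c
Relativistic: u = (0.794 + 0.679)/(1 + 0.539126) = 1.473/1.539126 = 0.9570c
Difference: 1.473 - 0.9570 = 0.5160c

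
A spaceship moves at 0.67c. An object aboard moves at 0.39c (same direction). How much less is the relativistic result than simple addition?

Classical: u' + v = 0.39 + 0.67 = 1.06c
Relativistic: u = (0.39 + 0.67)/(1 + 0.2613) = 1.06/1.2613 = 0.8404c
Difference: 1.06 - 0.8404 = 0.2196c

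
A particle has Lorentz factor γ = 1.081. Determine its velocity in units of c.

From γ = 1/√(1 - v²/c²):
1/γ² = 1/1.081² = 0.85575
v²/c² = 1 - 0.85575 = 0.14425
v/c = √(0.14425) = 0.3798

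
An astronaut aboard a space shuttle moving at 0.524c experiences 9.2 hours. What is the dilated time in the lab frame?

Proper time Δt₀ = 9.2 hours
γ = 1/√(1 - 0.524²) = 1.174
Δt = γΔt₀ = 1.174 × 9.2 = 10.80 hours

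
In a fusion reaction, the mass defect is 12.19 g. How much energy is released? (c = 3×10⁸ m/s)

Convert mass defect: Δm = 12.19 g = 0.01219 kg
E = Δm·c² = 0.01219 × (3×10⁸)²
= 0.01219 × 9×10¹⁶ = 1.097×10¹⁵ J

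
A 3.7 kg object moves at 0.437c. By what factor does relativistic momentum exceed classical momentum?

p_rel = γmv, p_class = mv
Ratio = γ = 1/√(1 - 0.437²) = 1.112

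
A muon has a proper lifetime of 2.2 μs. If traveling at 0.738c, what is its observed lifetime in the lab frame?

Proper lifetime τ₀ = 2.2 μs
γ = 1/√(1 - 0.738²) = 1.482
τ = γτ₀ = 1.482 × 2.2 μs = 3.260 μs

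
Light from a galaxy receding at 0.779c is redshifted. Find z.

β = 0.779
(1+β)/(1-β) = 1.779/0.221 = 8.050
√(8.050) = 2.837
z = 2.837 - 1 = 1.837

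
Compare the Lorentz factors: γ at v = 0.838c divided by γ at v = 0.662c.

γ₁ = 1/√(1 - 0.838²) = 1.833
γ₂ = 1/√(1 - 0.662²) = 1.334
γ₁/γ₂ = 1.833/1.334 = 1.374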